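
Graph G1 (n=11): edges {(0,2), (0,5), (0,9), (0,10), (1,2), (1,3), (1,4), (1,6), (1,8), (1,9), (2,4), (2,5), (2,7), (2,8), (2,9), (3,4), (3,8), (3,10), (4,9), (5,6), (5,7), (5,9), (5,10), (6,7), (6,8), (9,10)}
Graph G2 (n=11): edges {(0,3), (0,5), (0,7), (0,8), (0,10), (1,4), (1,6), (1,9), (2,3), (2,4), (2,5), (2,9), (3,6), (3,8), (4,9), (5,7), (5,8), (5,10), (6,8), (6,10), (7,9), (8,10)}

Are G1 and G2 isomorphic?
No, not isomorphic

The graphs are NOT isomorphic.

Degrees in G1: deg(0)=4, deg(1)=6, deg(2)=7, deg(3)=4, deg(4)=4, deg(5)=6, deg(6)=4, deg(7)=3, deg(8)=4, deg(9)=6, deg(10)=4.
Sorted degree sequence of G1: [7, 6, 6, 6, 4, 4, 4, 4, 4, 4, 3].
Degrees in G2: deg(0)=5, deg(1)=3, deg(2)=4, deg(3)=4, deg(4)=3, deg(5)=5, deg(6)=4, deg(7)=3, deg(8)=5, deg(9)=4, deg(10)=4.
Sorted degree sequence of G2: [5, 5, 5, 4, 4, 4, 4, 4, 3, 3, 3].
The (sorted) degree sequence is an isomorphism invariant, so since G1 and G2 have different degree sequences they cannot be isomorphic.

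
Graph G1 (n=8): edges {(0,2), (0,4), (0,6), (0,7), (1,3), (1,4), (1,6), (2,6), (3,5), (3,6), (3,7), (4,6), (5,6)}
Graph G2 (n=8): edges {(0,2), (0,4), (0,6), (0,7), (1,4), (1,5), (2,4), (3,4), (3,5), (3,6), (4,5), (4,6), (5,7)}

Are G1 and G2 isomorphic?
Yes, isomorphic

The graphs are isomorphic.
One valid mapping φ: V(G1) → V(G2): 0→0, 1→3, 2→2, 3→5, 4→6, 5→1, 6→4, 7→7

Verify φ preserves adjacency — for each edge of G1, its image is an edge of G2:
  (0,2) → (φ(0),φ(2)) = (0,2) ∈ E(G2) ✓
  (0,4) → (φ(0),φ(4)) = (0,6) ∈ E(G2) ✓
  (0,6) → (φ(0),φ(6)) = (0,4) ∈ E(G2) ✓
  (0,7) → (φ(0),φ(7)) = (0,7) ∈ E(G2) ✓
  (1,3) → (φ(1),φ(3)) = (3,5) ∈ E(G2) ✓
  (1,4) → (φ(1),φ(4)) = (3,6) ∈ E(G2) ✓
  (1,6) → (φ(1),φ(6)) = (3,4) ∈ E(G2) ✓
  (2,6) → (φ(2),φ(6)) = (2,4) ∈ E(G2) ✓
  (3,5) → (φ(3),φ(5)) = (1,5) ∈ E(G2) ✓
  (3,6) → (φ(3),φ(6)) = (4,5) ∈ E(G2) ✓
  (3,7) → (φ(3),φ(7)) = (5,7) ∈ E(G2) ✓
  (4,6) → (φ(4),φ(6)) = (4,6) ∈ E(G2) ✓
  (5,6) → (φ(5),φ(6)) = (1,4) ∈ E(G2) ✓
All 13 edges of G1 map to edges of G2, and |E(G1)| = |E(G2)| = 13, so φ is a bijection on edges as well as vertices. Hence G1 ≅ G2.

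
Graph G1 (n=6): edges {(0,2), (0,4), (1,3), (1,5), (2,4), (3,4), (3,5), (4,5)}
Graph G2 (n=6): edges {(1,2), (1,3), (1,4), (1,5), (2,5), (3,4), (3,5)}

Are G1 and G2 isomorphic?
No, not isomorphic

The graphs are NOT isomorphic.

Connected components of G1: 1 component(s) with vertex sets [[0, 1, 2, 3, 4, 5]], sizes [6].
Connected components of G2: 2 component(s) with vertex sets [[0], [1, 2, 3, 4, 5]], sizes [1, 5].
The number of connected components (and the multiset of component sizes) is an isomorphism invariant — an isomorphism maps each component of G1 bijectively onto a component of G2. Since G1 has 1 component(s) and G2 has 2, they cannot be isomorphic.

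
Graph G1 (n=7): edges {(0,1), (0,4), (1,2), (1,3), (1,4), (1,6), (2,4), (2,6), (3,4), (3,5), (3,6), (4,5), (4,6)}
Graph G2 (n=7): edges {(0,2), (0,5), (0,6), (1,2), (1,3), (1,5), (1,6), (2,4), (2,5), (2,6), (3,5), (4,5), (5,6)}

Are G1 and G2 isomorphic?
Yes, isomorphic

The graphs are isomorphic.
One valid mapping φ: V(G1) → V(G2): 0→4, 1→2, 2→0, 3→1, 4→5, 5→3, 6→6

Verify φ preserves adjacency — for each edge of G1, its image is an edge of G2:
  (0,1) → (φ(0),φ(1)) = (2,4) ∈ E(G2) ✓
  (0,4) → (φ(0),φ(4)) = (4,5) ∈ E(G2) ✓
  (1,2) → (φ(1),φ(2)) = (0,2) ∈ E(G2) ✓
  (1,3) → (φ(1),φ(3)) = (1,2) ∈ E(G2) ✓
  (1,4) → (φ(1),φ(4)) = (2,5) ∈ E(G2) ✓
  (1,6) → (φ(1),φ(6)) = (2,6) ∈ E(G2) ✓
  (2,4) → (φ(2),φ(4)) = (0,5) ∈ E(G2) ✓
  (2,6) → (φ(2),φ(6)) = (0,6) ∈ E(G2) ✓
  (3,4) → (φ(3),φ(4)) = (1,5) ∈ E(G2) ✓
  (3,5) → (φ(3),φ(5)) = (1,3) ∈ E(G2) ✓
  (3,6) → (φ(3),φ(6)) = (1,6) ∈ E(G2) ✓
  (4,5) → (φ(4),φ(5)) = (3,5) ∈ E(G2) ✓
  (4,6) → (φ(4),φ(6)) = (5,6) ∈ E(G2) ✓
All 13 edges of G1 map to edges of G2, and |E(G1)| = |E(G2)| = 13, so φ is a bijection on edges as well as vertices. Hence G1 ≅ G2.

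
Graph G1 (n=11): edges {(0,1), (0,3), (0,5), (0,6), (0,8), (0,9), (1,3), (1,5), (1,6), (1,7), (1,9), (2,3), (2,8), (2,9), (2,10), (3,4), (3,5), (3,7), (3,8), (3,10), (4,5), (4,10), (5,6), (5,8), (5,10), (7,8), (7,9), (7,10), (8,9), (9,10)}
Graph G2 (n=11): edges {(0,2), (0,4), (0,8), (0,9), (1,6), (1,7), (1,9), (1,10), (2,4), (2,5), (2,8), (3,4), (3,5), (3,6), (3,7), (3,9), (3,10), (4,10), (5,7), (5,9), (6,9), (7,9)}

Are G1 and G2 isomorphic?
No, not isomorphic

The graphs are NOT isomorphic.

Degrees in G1: deg(0)=6, deg(1)=6, deg(2)=4, deg(3)=8, deg(4)=3, deg(5)=7, deg(6)=3, deg(7)=5, deg(8)=6, deg(9)=6, deg(10)=6.
Sorted degree sequence of G1: [8, 7, 6, 6, 6, 6, 6, 5, 4, 3, 3].
Degrees in G2: deg(0)=4, deg(1)=4, deg(2)=4, deg(3)=6, deg(4)=4, deg(5)=4, deg(6)=3, deg(7)=4, deg(8)=2, deg(9)=6, deg(10)=3.
Sorted degree sequence of G2: [6, 6, 4, 4, 4, 4, 4, 4, 3, 3, 2].
The (sorted) degree sequence is an isomorphism invariant, so since G1 and G2 have different degree sequences they cannot be isomorphic.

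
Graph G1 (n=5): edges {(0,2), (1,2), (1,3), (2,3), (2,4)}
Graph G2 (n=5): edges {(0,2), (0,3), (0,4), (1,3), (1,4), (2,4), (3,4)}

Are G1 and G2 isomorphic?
No, not isomorphic

The graphs are NOT isomorphic.

Counting triangles (3-cliques): G1 has 1, G2 has 3.
Triangle count is an isomorphism invariant, so differing triangle counts rule out isomorphism.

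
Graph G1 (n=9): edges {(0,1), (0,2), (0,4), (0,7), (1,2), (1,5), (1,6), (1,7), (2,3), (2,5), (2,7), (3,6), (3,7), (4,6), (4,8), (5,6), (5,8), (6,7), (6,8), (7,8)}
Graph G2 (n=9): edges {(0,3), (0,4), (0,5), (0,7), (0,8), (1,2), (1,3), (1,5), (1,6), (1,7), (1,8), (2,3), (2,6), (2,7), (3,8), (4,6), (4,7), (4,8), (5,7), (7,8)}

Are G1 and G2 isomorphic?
Yes, isomorphic

The graphs are isomorphic.
One valid mapping φ: V(G1) → V(G2): 0→4, 1→8, 2→0, 3→5, 4→6, 5→3, 6→1, 7→7, 8→2

Verify φ preserves adjacency — for each edge of G1, its image is an edge of G2:
  (0,1) → (φ(0),φ(1)) = (4,8) ∈ E(G2) ✓
  (0,2) → (φ(0),φ(2)) = (0,4) ∈ E(G2) ✓
  (0,4) → (φ(0),φ(4)) = (4,6) ∈ E(G2) ✓
  (0,7) → (φ(0),φ(7)) = (4,7) ∈ E(G2) ✓
  (1,2) → (φ(1),φ(2)) = (0,8) ∈ E(G2) ✓
  (1,5) → (φ(1),φ(5)) = (3,8) ∈ E(G2) ✓
  (1,6) → (φ(1),φ(6)) = (1,8) ∈ E(G2) ✓
  (1,7) → (φ(1),φ(7)) = (7,8) ∈ E(G2) ✓
  (2,3) → (φ(2),φ(3)) = (0,5) ∈ E(G2) ✓
  (2,5) → (φ(2),φ(5)) = (0,3) ∈ E(G2) ✓
  (2,7) → (φ(2),φ(7)) = (0,7) ∈ E(G2) ✓
  (3,6) → (φ(3),φ(6)) = (1,5) ∈ E(G2) ✓
  (3,7) → (φ(3),φ(7)) = (5,7) ∈ E(G2) ✓
  (4,6) → (φ(4),φ(6)) = (1,6) ∈ E(G2) ✓
  (4,8) → (φ(4),φ(8)) = (2,6) ∈ E(G2) ✓
  (5,6) → (φ(5),φ(6)) = (1,3) ∈ E(G2) ✓
  (5,8) → (φ(5),φ(8)) = (2,3) ∈ E(G2) ✓
  (6,7) → (φ(6),φ(7)) = (1,7) ∈ E(G2) ✓
  (6,8) → (φ(6),φ(8)) = (1,2) ∈ E(G2) ✓
  (7,8) → (φ(7),φ(8)) = (2,7) ∈ E(G2) ✓
All 20 edges of G1 map to edges of G2, and |E(G1)| = |E(G2)| = 20, so φ is a bijection on edges as well as vertices. Hence G1 ≅ G2.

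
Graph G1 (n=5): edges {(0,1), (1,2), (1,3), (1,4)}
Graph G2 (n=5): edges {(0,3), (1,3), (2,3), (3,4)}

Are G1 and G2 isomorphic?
Yes, isomorphic

The graphs are isomorphic.
One valid mapping φ: V(G1) → V(G2): 0→2, 1→3, 2→1, 3→0, 4→4

Verify φ preserves adjacency — for each edge of G1, its image is an edge of G2:
  (0,1) → (φ(0),φ(1)) = (2,3) ∈ E(G2) ✓
  (1,2) → (φ(1),φ(2)) = (1,3) ∈ E(G2) ✓
  (1,3) → (φ(1),φ(3)) = (0,3) ∈ E(G2) ✓
  (1,4) → (φ(1),φ(4)) = (3,4) ∈ E(G2) ✓
All 4 edges of G1 map to edges of G2, and |E(G1)| = |E(G2)| = 4, so φ is a bijection on edges as well as vertices. Hence G1 ≅ G2.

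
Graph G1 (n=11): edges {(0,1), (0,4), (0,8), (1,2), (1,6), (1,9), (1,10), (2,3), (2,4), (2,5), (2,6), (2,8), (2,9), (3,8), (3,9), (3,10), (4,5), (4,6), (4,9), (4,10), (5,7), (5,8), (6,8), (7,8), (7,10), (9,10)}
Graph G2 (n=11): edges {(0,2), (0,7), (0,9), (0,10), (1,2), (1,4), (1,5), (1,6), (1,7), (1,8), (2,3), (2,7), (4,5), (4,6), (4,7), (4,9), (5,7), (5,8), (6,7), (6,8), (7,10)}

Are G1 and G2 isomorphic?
No, not isomorphic

The graphs are NOT isomorphic.

Counting triangles (3-cliques): G1 has 13, G2 has 12.
Triangle count is an isomorphism invariant, so differing triangle counts rule out isomorphism.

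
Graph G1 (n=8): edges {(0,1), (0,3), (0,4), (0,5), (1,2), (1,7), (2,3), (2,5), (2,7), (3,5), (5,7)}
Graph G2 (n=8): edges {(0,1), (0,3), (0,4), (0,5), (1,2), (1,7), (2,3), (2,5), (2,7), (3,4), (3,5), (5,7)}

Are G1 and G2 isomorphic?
No, not isomorphic

The graphs are NOT isomorphic.

Counting edges: G1 has 11 edge(s); G2 has 12 edge(s).
Edge count is an isomorphism invariant (a bijection on vertices induces a bijection on edges), so differing edge counts rule out isomorphism.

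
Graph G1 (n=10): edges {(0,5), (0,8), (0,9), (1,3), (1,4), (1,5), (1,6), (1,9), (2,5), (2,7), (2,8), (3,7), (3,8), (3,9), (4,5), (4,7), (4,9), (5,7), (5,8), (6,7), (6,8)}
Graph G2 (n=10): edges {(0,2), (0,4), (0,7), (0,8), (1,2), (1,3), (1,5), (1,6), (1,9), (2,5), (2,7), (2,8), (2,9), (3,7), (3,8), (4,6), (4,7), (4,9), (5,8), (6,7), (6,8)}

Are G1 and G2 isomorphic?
Yes, isomorphic

The graphs are isomorphic.
One valid mapping φ: V(G1) → V(G2): 0→9, 1→7, 2→5, 3→6, 4→0, 5→2, 6→3, 7→8, 8→1, 9→4

Verify φ preserves adjacency — for each edge of G1, its image is an edge of G2:
  (0,5) → (φ(0),φ(5)) = (2,9) ∈ E(G2) ✓
  (0,8) → (φ(0),φ(8)) = (1,9) ∈ E(G2) ✓
  (0,9) → (φ(0),φ(9)) = (4,9) ∈ E(G2) ✓
  (1,3) → (φ(1),φ(3)) = (6,7) ∈ E(G2) ✓
  (1,4) → (φ(1),φ(4)) = (0,7) ∈ E(G2) ✓
  (1,5) → (φ(1),φ(5)) = (2,7) ∈ E(G2) ✓
  (1,6) → (φ(1),φ(6)) = (3,7) ∈ E(G2) ✓
  (1,9) → (φ(1),φ(9)) = (4,7) ∈ E(G2) ✓
  (2,5) → (φ(2),φ(5)) = (2,5) ∈ E(G2) ✓
  (2,7) → (φ(2),φ(7)) = (5,8) ∈ E(G2) ✓
  (2,8) → (φ(2),φ(8)) = (1,5) ∈ E(G2) ✓
  (3,7) → (φ(3),φ(7)) = (6,8) ∈ E(G2) ✓
  (3,8) → (φ(3),φ(8)) = (1,6) ∈ E(G2) ✓
  (3,9) → (φ(3),φ(9)) = (4,6) ∈ E(G2) ✓
  (4,5) → (φ(4),φ(5)) = (0,2) ∈ E(G2) ✓
  (4,7) → (φ(4),φ(7)) = (0,8) ∈ E(G2) ✓
  (4,9) → (φ(4),φ(9)) = (0,4) ∈ E(G2) ✓
  (5,7) → (φ(5),φ(7)) = (2,8) ∈ E(G2) ✓
  (5,8) → (φ(5),φ(8)) = (1,2) ∈ E(G2) ✓
  (6,7) → (φ(6),φ(7)) = (3,8) ∈ E(G2) ✓
  (6,8) → (φ(6),φ(8)) = (1,3) ∈ E(G2) ✓
All 21 edges of G1 map to edges of G2, and |E(G1)| = |E(G2)| = 21, so φ is a bijection on edges as well as vertices. Hence G1 ≅ G2.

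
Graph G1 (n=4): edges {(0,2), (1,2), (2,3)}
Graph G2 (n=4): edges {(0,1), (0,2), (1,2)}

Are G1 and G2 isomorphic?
No, not isomorphic

The graphs are NOT isomorphic.

Degrees in G1: deg(0)=1, deg(1)=1, deg(2)=3, deg(3)=1.
Sorted degree sequence of G1: [3, 1, 1, 1].
Degrees in G2: deg(0)=2, deg(1)=2, deg(2)=2, deg(3)=0.
Sorted degree sequence of G2: [2, 2, 2, 0].
The (sorted) degree sequence is an isomorphism invariant, so since G1 and G2 have different degree sequences they cannot be isomorphic.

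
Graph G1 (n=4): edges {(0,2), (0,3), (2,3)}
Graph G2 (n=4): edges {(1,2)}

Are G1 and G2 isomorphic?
No, not isomorphic

The graphs are NOT isomorphic.

Counting triangles (3-cliques): G1 has 1, G2 has 0.
Triangle count is an isomorphism invariant, so differing triangle counts rule out isomorphism.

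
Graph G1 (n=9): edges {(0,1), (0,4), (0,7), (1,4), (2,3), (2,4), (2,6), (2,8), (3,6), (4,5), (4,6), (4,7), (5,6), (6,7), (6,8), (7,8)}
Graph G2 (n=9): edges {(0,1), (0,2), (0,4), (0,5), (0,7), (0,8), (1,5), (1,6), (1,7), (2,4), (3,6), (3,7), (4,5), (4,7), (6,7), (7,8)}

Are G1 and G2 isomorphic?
Yes, isomorphic

The graphs are isomorphic.
One valid mapping φ: V(G1) → V(G2): 0→6, 1→3, 2→4, 3→2, 4→7, 5→8, 6→0, 7→1, 8→5

Verify φ preserves adjacency — for each edge of G1, its image is an edge of G2:
  (0,1) → (φ(0),φ(1)) = (3,6) ∈ E(G2) ✓
  (0,4) → (φ(0),φ(4)) = (6,7) ∈ E(G2) ✓
  (0,7) → (φ(0),φ(7)) = (1,6) ∈ E(G2) ✓
  (1,4) → (φ(1),φ(4)) = (3,7) ∈ E(G2) ✓
  (2,3) → (φ(2),φ(3)) = (2,4) ∈ E(G2) ✓
  (2,4) → (φ(2),φ(4)) = (4,7) ∈ E(G2) ✓
  (2,6) → (φ(2),φ(6)) = (0,4) ∈ E(G2) ✓
  (2,8) → (φ(2),φ(8)) = (4,5) ∈ E(G2) ✓
  (3,6) → (φ(3),φ(6)) = (0,2) ∈ E(G2) ✓
  (4,5) → (φ(4),φ(5)) = (7,8) ∈ E(G2) ✓
  (4,6) → (φ(4),φ(6)) = (0,7) ∈ E(G2) ✓
  (4,7) → (φ(4),φ(7)) = (1,7) ∈ E(G2) ✓
  (5,6) → (φ(5),φ(6)) = (0,8) ∈ E(G2) ✓
  (6,7) → (φ(6),φ(7)) = (0,1) ∈ E(G2) ✓
  (6,8) → (φ(6),φ(8)) = (0,5) ∈ E(G2) ✓
  (7,8) → (φ(7),φ(8)) = (1,5) ∈ E(G2) ✓
All 16 edges of G1 map to edges of G2, and |E(G1)| = |E(G2)| = 16, so φ is a bijection on edges as well as vertices. Hence G1 ≅ G2.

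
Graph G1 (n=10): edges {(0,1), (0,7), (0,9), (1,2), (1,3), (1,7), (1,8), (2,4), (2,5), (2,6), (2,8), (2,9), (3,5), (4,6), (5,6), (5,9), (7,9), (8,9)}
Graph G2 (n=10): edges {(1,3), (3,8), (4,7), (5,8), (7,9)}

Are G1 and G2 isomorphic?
No, not isomorphic

The graphs are NOT isomorphic.

Connected components of G1: 1 component(s) with vertex sets [[0, 1, 2, 3, 4, 5, 6, 7, 8, 9]], sizes [10].
Connected components of G2: 5 component(s) with vertex sets [[0], [2], [6], [4, 7, 9], [1, 3, 5, 8]], sizes [1, 1, 1, 3, 4].
The number of connected components (and the multiset of component sizes) is an isomorphism invariant — an isomorphism maps each component of G1 bijectively onto a component of G2. Since G1 has 1 component(s) and G2 has 5, they cannot be isomorphic.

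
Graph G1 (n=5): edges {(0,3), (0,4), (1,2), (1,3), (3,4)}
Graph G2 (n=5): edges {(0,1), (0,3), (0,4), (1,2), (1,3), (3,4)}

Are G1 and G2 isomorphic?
No, not isomorphic

The graphs are NOT isomorphic.

Counting edges: G1 has 5 edge(s); G2 has 6 edge(s).
Edge count is an isomorphism invariant (a bijection on vertices induces a bijection on edges), so differing edge counts rule out isomorphism.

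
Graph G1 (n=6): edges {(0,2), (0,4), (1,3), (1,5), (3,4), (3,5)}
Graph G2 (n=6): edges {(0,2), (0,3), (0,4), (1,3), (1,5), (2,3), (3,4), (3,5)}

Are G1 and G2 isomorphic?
No, not isomorphic

The graphs are NOT isomorphic.

Counting edges: G1 has 6 edge(s); G2 has 8 edge(s).
Edge count is an isomorphism invariant (a bijection on vertices induces a bijection on edges), so differing edge counts rule out isomorphism.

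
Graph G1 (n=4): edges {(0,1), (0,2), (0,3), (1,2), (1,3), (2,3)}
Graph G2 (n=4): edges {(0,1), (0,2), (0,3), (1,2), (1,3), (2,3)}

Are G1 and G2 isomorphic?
Yes, isomorphic

The graphs are isomorphic.
One valid mapping φ: V(G1) → V(G2): 0→0, 1→3, 2→1, 3→2

Verify φ preserves adjacency — for each edge of G1, its image is an edge of G2:
  (0,1) → (φ(0),φ(1)) = (0,3) ∈ E(G2) ✓
  (0,2) → (φ(0),φ(2)) = (0,1) ∈ E(G2) ✓
  (0,3) → (φ(0),φ(3)) = (0,2) ∈ E(G2) ✓
  (1,2) → (φ(1),φ(2)) = (1,3) ∈ E(G2) ✓
  (1,3) → (φ(1),φ(3)) = (2,3) ∈ E(G2) ✓
  (2,3) → (φ(2),φ(3)) = (1,2) ∈ E(G2) ✓
All 6 edges of G1 map to edges of G2, and |E(G1)| = |E(G2)| = 6, so φ is a bijection on edges as well as vertices. Hence G1 ≅ G2.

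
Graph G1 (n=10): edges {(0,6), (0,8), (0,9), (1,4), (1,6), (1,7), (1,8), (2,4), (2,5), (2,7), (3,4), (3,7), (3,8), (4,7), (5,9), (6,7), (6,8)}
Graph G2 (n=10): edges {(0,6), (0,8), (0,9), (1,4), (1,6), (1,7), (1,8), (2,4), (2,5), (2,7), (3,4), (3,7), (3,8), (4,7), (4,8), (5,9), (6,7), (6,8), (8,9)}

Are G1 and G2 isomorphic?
No, not isomorphic

The graphs are NOT isomorphic.

Counting edges: G1 has 17 edge(s); G2 has 19 edge(s).
Edge count is an isomorphism invariant (a bijection on vertices induces a bijection on edges), so differing edge counts rule out isomorphism.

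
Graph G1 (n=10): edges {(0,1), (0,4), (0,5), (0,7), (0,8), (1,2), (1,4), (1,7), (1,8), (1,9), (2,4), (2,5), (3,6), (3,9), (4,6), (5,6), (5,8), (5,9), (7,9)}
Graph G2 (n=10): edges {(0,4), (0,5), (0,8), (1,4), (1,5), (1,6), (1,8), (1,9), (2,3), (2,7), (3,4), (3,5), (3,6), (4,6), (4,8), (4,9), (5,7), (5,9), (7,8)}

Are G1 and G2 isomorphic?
Yes, isomorphic

The graphs are isomorphic.
One valid mapping φ: V(G1) → V(G2): 0→1, 1→4, 2→0, 3→2, 4→8, 5→5, 6→7, 7→6, 8→9, 9→3

Verify φ preserves adjacency — for each edge of G1, its image is an edge of G2:
  (0,1) → (φ(0),φ(1)) = (1,4) ∈ E(G2) ✓
  (0,4) → (φ(0),φ(4)) = (1,8) ∈ E(G2) ✓
  (0,5) → (φ(0),φ(5)) = (1,5) ∈ E(G2) ✓
  (0,7) → (φ(0),φ(7)) = (1,6) ∈ E(G2) ✓
  (0,8) → (φ(0),φ(8)) = (1,9) ∈ E(G2) ✓
  (1,2) → (φ(1),φ(2)) = (0,4) ∈ E(G2) ✓
  (1,4) → (φ(1),φ(4)) = (4,8) ∈ E(G2) ✓
  (1,7) → (φ(1),φ(7)) = (4,6) ∈ E(G2) ✓
  (1,8) → (φ(1),φ(8)) = (4,9) ∈ E(G2) ✓
  (1,9) → (φ(1),φ(9)) = (3,4) ∈ E(G2) ✓
  (2,4) → (φ(2),φ(4)) = (0,8) ∈ E(G2) ✓
  (2,5) → (φ(2),φ(5)) = (0,5) ∈ E(G2) ✓
  (3,6) → (φ(3),φ(6)) = (2,7) ∈ E(G2) ✓
  (3,9) → (φ(3),φ(9)) = (2,3) ∈ E(G2) ✓
  (4,6) → (φ(4),φ(6)) = (7,8) ∈ E(G2) ✓
  (5,6) → (φ(5),φ(6)) = (5,7) ∈ E(G2) ✓
  (5,8) → (φ(5),φ(8)) = (5,9) ∈ E(G2) ✓
  (5,9) → (φ(5),φ(9)) = (3,5) ∈ E(G2) ✓
  (7,9) → (φ(7),φ(9)) = (3,6) ∈ E(G2) ✓
All 19 edges of G1 map to edges of G2, and |E(G1)| = |E(G2)| = 19, so φ is a bijection on edges as well as vertices. Hence G1 ≅ G2.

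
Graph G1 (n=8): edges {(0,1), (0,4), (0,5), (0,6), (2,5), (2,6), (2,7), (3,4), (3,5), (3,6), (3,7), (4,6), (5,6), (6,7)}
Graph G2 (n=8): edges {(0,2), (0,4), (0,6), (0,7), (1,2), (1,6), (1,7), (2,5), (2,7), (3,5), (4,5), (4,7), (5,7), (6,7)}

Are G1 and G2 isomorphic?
Yes, isomorphic

The graphs are isomorphic.
One valid mapping φ: V(G1) → V(G2): 0→5, 1→3, 2→1, 3→0, 4→4, 5→2, 6→7, 7→6

Verify φ preserves adjacency — for each edge of G1, its image is an edge of G2:
  (0,1) → (φ(0),φ(1)) = (3,5) ∈ E(G2) ✓
  (0,4) → (φ(0),φ(4)) = (4,5) ∈ E(G2) ✓
  (0,5) → (φ(0),φ(5)) = (2,5) ∈ E(G2) ✓
  (0,6) → (φ(0),φ(6)) = (5,7) ∈ E(G2) ✓
  (2,5) → (φ(2),φ(5)) = (1,2) ∈ E(G2) ✓
  (2,6) → (φ(2),φ(6)) = (1,7) ∈ E(G2) ✓
  (2,7) → (φ(2),φ(7)) = (1,6) ∈ E(G2) ✓
  (3,4) → (φ(3),φ(4)) = (0,4) ∈ E(G2) ✓
  (3,5) → (φ(3),φ(5)) = (0,2) ∈ E(G2) ✓
  (3,6) → (φ(3),φ(6)) = (0,7) ∈ E(G2) ✓
  (3,7) → (φ(3),φ(7)) = (0,6) ∈ E(G2) ✓
  (4,6) → (φ(4),φ(6)) = (4,7) ∈ E(G2) ✓
  (5,6) → (φ(5),φ(6)) = (2,7) ∈ E(G2) ✓
  (6,7) → (φ(6),φ(7)) = (6,7) ∈ E(G2) ✓
All 14 edges of G1 map to edges of G2, and |E(G1)| = |E(G2)| = 14, so φ is a bijection on edges as well as vertices. Hence G1 ≅ G2.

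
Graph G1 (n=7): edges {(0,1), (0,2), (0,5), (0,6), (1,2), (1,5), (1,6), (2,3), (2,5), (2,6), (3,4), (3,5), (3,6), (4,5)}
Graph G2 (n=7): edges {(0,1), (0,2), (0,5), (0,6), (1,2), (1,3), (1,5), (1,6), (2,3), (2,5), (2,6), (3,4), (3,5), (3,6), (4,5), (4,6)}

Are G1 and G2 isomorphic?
No, not isomorphic

The graphs are NOT isomorphic.

Counting edges: G1 has 14 edge(s); G2 has 16 edge(s).
Edge count is an isomorphism invariant (a bijection on vertices induces a bijection on edges), so differing edge counts rule out isomorphism.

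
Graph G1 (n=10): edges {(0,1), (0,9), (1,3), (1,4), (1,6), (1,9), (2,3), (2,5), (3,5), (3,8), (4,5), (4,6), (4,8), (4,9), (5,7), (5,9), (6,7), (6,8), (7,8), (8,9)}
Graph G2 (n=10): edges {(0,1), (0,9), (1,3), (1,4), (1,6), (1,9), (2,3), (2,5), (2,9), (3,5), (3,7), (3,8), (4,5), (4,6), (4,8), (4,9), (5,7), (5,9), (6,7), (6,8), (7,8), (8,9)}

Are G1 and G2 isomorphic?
No, not isomorphic

The graphs are NOT isomorphic.

Counting edges: G1 has 20 edge(s); G2 has 22 edge(s).
Edge count is an isomorphism invariant (a bijection on vertices induces a bijection on edges), so differing edge counts rule out isomorphism.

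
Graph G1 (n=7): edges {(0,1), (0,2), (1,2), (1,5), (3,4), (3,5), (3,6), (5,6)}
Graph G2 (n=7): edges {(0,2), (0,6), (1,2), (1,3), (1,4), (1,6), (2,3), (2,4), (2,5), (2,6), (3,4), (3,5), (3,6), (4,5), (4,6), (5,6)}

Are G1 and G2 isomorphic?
No, not isomorphic

The graphs are NOT isomorphic.

Counting triangles (3-cliques): G1 has 2, G2 has 17.
Triangle count is an isomorphism invariant, so differing triangle counts rule out isomorphism.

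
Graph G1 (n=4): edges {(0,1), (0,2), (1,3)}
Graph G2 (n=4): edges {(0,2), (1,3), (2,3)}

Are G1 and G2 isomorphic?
Yes, isomorphic

The graphs are isomorphic.
One valid mapping φ: V(G1) → V(G2): 0→2, 1→3, 2→0, 3→1

Verify φ preserves adjacency — for each edge of G1, its image is an edge of G2:
  (0,1) → (φ(0),φ(1)) = (2,3) ∈ E(G2) ✓
  (0,2) → (φ(0),φ(2)) = (0,2) ∈ E(G2) ✓
  (1,3) → (φ(1),φ(3)) = (1,3) ∈ E(G2) ✓
All 3 edges of G1 map to edges of G2, and |E(G1)| = |E(G2)| = 3, so φ is a bijection on edges as well as vertices. Hence G1 ≅ G2.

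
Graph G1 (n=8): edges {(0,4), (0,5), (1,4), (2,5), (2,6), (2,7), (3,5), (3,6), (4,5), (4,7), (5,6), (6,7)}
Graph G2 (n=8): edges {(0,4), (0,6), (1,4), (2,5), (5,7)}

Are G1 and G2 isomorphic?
No, not isomorphic

The graphs are NOT isomorphic.

Connected components of G1: 1 component(s) with vertex sets [[0, 1, 2, 3, 4, 5, 6, 7]], sizes [8].
Connected components of G2: 3 component(s) with vertex sets [[3], [2, 5, 7], [0, 1, 4, 6]], sizes [1, 3, 4].
The number of connected components (and the multiset of component sizes) is an isomorphism invariant — an isomorphism maps each component of G1 bijectively onto a component of G2. Since G1 has 1 component(s) and G2 has 3, they cannot be isomorphic.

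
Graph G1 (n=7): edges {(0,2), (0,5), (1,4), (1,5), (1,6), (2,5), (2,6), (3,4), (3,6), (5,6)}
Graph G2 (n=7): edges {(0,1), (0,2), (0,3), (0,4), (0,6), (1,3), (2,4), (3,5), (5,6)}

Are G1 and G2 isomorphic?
No, not isomorphic

The graphs are NOT isomorphic.

Counting triangles (3-cliques): G1 has 3, G2 has 2.
Triangle count is an isomorphism invariant, so differing triangle counts rule out isomorphism.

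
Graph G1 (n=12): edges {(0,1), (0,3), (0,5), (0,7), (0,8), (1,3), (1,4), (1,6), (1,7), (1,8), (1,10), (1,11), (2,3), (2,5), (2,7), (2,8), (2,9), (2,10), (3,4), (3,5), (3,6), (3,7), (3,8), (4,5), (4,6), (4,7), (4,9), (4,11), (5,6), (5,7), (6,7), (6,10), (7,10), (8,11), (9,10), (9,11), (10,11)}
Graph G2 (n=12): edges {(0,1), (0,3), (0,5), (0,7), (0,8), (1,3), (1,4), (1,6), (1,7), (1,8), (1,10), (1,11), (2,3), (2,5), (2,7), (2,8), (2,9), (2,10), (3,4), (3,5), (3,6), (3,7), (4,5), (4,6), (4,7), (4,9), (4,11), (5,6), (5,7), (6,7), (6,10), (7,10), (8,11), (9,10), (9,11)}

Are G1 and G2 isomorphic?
No, not isomorphic

The graphs are NOT isomorphic.

Counting edges: G1 has 37 edge(s); G2 has 35 edge(s).
Edge count is an isomorphism invariant (a bijection on vertices induces a bijection on edges), so differing edge counts rule out isomorphism.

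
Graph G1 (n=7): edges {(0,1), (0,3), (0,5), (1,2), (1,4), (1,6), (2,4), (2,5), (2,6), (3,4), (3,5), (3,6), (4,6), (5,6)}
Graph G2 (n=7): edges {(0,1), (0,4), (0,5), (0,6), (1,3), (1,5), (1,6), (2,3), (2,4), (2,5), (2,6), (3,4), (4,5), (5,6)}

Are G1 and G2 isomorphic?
Yes, isomorphic

The graphs are isomorphic.
One valid mapping φ: V(G1) → V(G2): 0→3, 1→1, 2→6, 3→4, 4→0, 5→2, 6→5

Verify φ preserves adjacency — for each edge of G1, its image is an edge of G2:
  (0,1) → (φ(0),φ(1)) = (1,3) ∈ E(G2) ✓
  (0,3) → (φ(0),φ(3)) = (3,4) ∈ E(G2) ✓
  (0,5) → (φ(0),φ(5)) = (2,3) ∈ E(G2) ✓
  (1,2) → (φ(1),φ(2)) = (1,6) ∈ E(G2) ✓
  (1,4) → (φ(1),φ(4)) = (0,1) ∈ E(G2) ✓
  (1,6) → (φ(1),φ(6)) = (1,5) ∈ E(G2) ✓
  (2,4) → (φ(2),φ(4)) = (0,6) ∈ E(G2) ✓
  (2,5) → (φ(2),φ(5)) = (2,6) ∈ E(G2) ✓
  (2,6) → (φ(2),φ(6)) = (5,6) ∈ E(G2) ✓
  (3,4) → (φ(3),φ(4)) = (0,4) ∈ E(G2) ✓
  (3,5) → (φ(3),φ(5)) = (2,4) ∈ E(G2) ✓
  (3,6) → (φ(3),φ(6)) = (4,5) ∈ E(G2) ✓
  (4,6) → (φ(4),φ(6)) = (0,5) ∈ E(G2) ✓
  (5,6) → (φ(5),φ(6)) = (2,5) ∈ E(G2) ✓
All 14 edges of G1 map to edges of G2, and |E(G1)| = |E(G2)| = 14, so φ is a bijection on edges as well as vertices. Hence G1 ≅ G2.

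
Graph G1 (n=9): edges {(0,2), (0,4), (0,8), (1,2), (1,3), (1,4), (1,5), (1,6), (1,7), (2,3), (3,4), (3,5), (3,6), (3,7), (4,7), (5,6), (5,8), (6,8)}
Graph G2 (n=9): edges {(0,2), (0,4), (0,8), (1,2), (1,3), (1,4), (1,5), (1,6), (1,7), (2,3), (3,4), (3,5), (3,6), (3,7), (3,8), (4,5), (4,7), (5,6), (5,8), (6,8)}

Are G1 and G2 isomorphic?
No, not isomorphic

The graphs are NOT isomorphic.

Counting edges: G1 has 18 edge(s); G2 has 20 edge(s).
Edge count is an isomorphism invariant (a bijection on vertices induces a bijection on edges), so differing edge counts rule out isomorphism.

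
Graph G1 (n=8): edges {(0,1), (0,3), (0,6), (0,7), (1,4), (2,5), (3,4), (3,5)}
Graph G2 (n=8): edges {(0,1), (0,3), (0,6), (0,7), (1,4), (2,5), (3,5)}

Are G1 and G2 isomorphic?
No, not isomorphic

The graphs are NOT isomorphic.

Counting edges: G1 has 8 edge(s); G2 has 7 edge(s).
Edge count is an isomorphism invariant (a bijection on vertices induces a bijection on edges), so differing edge counts rule out isomorphism.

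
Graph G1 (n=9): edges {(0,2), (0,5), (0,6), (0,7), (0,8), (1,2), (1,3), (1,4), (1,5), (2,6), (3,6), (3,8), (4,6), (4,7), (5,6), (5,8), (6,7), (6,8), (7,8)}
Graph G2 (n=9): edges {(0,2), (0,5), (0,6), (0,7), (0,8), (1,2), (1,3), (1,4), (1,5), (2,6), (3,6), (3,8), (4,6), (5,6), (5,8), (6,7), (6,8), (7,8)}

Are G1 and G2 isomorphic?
No, not isomorphic

The graphs are NOT isomorphic.

Counting edges: G1 has 19 edge(s); G2 has 18 edge(s).
Edge count is an isomorphism invariant (a bijection on vertices induces a bijection on edges), so differing edge counts rule out isomorphism.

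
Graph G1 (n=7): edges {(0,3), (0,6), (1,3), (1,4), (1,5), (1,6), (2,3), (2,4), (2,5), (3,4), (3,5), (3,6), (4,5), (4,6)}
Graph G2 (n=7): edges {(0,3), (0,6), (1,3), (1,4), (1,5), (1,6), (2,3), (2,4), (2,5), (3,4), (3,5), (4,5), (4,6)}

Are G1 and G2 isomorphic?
No, not isomorphic

The graphs are NOT isomorphic.

Counting edges: G1 has 14 edge(s); G2 has 13 edge(s).
Edge count is an isomorphism invariant (a bijection on vertices induces a bijection on edges), so differing edge counts rule out isomorphism.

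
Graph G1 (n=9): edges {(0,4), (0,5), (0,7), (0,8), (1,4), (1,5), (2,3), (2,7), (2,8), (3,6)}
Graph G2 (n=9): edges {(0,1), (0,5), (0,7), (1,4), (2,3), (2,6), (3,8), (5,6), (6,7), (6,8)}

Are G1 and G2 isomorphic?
Yes, isomorphic

The graphs are isomorphic.
One valid mapping φ: V(G1) → V(G2): 0→6, 1→3, 2→0, 3→1, 4→8, 5→2, 6→4, 7→7, 8→5

Verify φ preserves adjacency — for each edge of G1, its image is an edge of G2:
  (0,4) → (φ(0),φ(4)) = (6,8) ∈ E(G2) ✓
  (0,5) → (φ(0),φ(5)) = (2,6) ∈ E(G2) ✓
  (0,7) → (φ(0),φ(7)) = (6,7) ∈ E(G2) ✓
  (0,8) → (φ(0),φ(8)) = (5,6) ∈ E(G2) ✓
  (1,4) → (φ(1),φ(4)) = (3,8) ∈ E(G2) ✓
  (1,5) → (φ(1),φ(5)) = (2,3) ∈ E(G2) ✓
  (2,3) → (φ(2),φ(3)) = (0,1) ∈ E(G2) ✓
  (2,7) → (φ(2),φ(7)) = (0,7) ∈ E(G2) ✓
  (2,8) → (φ(2),φ(8)) = (0,5) ∈ E(G2) ✓
  (3,6) → (φ(3),φ(6)) = (1,4) ∈ E(G2) ✓
All 10 edges of G1 map to edges of G2, and |E(G1)| = |E(G2)| = 10, so φ is a bijection on edges as well as vertices. Hence G1 ≅ G2.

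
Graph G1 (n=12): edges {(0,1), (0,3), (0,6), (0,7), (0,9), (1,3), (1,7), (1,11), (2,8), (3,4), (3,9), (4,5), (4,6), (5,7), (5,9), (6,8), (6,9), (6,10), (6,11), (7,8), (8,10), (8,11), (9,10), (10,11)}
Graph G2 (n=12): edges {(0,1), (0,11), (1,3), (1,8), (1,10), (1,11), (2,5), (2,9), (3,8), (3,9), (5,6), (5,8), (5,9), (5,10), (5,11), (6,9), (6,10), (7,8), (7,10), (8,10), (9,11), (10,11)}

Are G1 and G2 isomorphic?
No, not isomorphic

The graphs are NOT isomorphic.

Connected components of G1: 1 component(s) with vertex sets [[0, 1, 2, 3, 4, 5, 6, 7, 8, 9, 10, 11]], sizes [12].
Connected components of G2: 2 component(s) with vertex sets [[4], [0, 1, 2, 3, 5, 6, 7, 8, 9, 10, 11]], sizes [1, 11].
The number of connected components (and the multiset of component sizes) is an isomorphism invariant — an isomorphism maps each component of G1 bijectively onto a component of G2. Since G1 has 1 component(s) and G2 has 2, they cannot be isomorphic.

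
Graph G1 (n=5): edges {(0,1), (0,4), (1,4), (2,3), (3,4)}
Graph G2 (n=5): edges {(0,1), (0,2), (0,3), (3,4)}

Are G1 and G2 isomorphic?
No, not isomorphic

The graphs are NOT isomorphic.

Counting triangles (3-cliques): G1 has 1, G2 has 0.
Triangle count is an isomorphism invariant, so differing triangle counts rule out isomorphism.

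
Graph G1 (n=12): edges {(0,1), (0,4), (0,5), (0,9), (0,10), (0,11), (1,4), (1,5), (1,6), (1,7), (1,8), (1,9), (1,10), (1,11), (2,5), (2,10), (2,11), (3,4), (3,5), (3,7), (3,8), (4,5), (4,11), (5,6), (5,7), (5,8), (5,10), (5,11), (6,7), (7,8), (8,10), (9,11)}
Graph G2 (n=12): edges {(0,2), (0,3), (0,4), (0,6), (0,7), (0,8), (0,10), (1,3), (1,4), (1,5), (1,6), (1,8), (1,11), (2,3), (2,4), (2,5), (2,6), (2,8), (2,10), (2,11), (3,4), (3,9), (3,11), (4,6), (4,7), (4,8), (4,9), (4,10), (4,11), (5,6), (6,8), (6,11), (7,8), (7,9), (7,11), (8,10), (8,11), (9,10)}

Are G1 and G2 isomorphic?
No, not isomorphic

The graphs are NOT isomorphic.

Counting triangles (3-cliques): G1 has 31, G2 has 45.
Triangle count is an isomorphism invariant, so differing triangle counts rule out isomorphism.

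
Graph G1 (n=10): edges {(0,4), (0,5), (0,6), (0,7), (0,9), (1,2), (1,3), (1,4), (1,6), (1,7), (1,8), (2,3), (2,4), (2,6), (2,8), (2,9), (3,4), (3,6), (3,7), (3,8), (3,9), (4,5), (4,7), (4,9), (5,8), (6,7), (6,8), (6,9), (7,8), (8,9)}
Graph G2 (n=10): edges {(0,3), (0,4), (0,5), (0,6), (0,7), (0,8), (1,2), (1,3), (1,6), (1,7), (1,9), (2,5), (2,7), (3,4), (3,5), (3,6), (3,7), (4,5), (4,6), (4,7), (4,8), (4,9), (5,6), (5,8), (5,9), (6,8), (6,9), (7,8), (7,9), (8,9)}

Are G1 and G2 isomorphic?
Yes, isomorphic

The graphs are isomorphic.
One valid mapping φ: V(G1) → V(G2): 0→1, 1→8, 2→0, 3→4, 4→7, 5→2, 6→6, 7→9, 8→5, 9→3

Verify φ preserves adjacency — for each edge of G1, its image is an edge of G2:
  (0,4) → (φ(0),φ(4)) = (1,7) ∈ E(G2) ✓
  (0,5) → (φ(0),φ(5)) = (1,2) ∈ E(G2) ✓
  (0,6) → (φ(0),φ(6)) = (1,6) ∈ E(G2) ✓
  (0,7) → (φ(0),φ(7)) = (1,9) ∈ E(G2) ✓
  (0,9) → (φ(0),φ(9)) = (1,3) ∈ E(G2) ✓
  (1,2) → (φ(1),φ(2)) = (0,8) ∈ E(G2) ✓
  (1,3) → (φ(1),φ(3)) = (4,8) ∈ E(G2) ✓
  (1,4) → (φ(1),φ(4)) = (7,8) ∈ E(G2) ✓
  (1,6) → (φ(1),φ(6)) = (6,8) ∈ E(G2) ✓
  (1,7) → (φ(1),φ(7)) = (8,9) ∈ E(G2) ✓
  (1,8) → (φ(1),φ(8)) = (5,8) ∈ E(G2) ✓
  (2,3) → (φ(2),φ(3)) = (0,4) ∈ E(G2) ✓
  (2,4) → (φ(2),φ(4)) = (0,7) ∈ E(G2) ✓
  (2,6) → (φ(2),φ(6)) = (0,6) ∈ E(G2) ✓
  (2,8) → (φ(2),φ(8)) = (0,5) ∈ E(G2) ✓
  (2,9) → (φ(2),φ(9)) = (0,3) ∈ E(G2) ✓
  (3,4) → (φ(3),φ(4)) = (4,7) ∈ E(G2) ✓
  (3,6) → (φ(3),φ(6)) = (4,6) ∈ E(G2) ✓
  (3,7) → (φ(3),φ(7)) = (4,9) ∈ E(G2) ✓
  (3,8) → (φ(3),φ(8)) = (4,5) ∈ E(G2) ✓
  (3,9) → (φ(3),φ(9)) = (3,4) ∈ E(G2) ✓
  (4,5) → (φ(4),φ(5)) = (2,7) ∈ E(G2) ✓
  (4,7) → (φ(4),φ(7)) = (7,9) ∈ E(G2) ✓
  (4,9) → (φ(4),φ(9)) = (3,7) ∈ E(G2) ✓
  (5,8) → (φ(5),φ(8)) = (2,5) ∈ E(G2) ✓
  (6,7) → (φ(6),φ(7)) = (6,9) ∈ E(G2) ✓
  (6,8) → (φ(6),φ(8)) = (5,6) ∈ E(G2) ✓
  (6,9) → (φ(6),φ(9)) = (3,6) ∈ E(G2) ✓
  (7,8) → (φ(7),φ(8)) = (5,9) ∈ E(G2) ✓
  (8,9) → (φ(8),φ(9)) = (3,5) ∈ E(G2) ✓
All 30 edges of G1 map to edges of G2, and |E(G1)| = |E(G2)| = 30, so φ is a bijection on edges as well as vertices. Hence G1 ≅ G2.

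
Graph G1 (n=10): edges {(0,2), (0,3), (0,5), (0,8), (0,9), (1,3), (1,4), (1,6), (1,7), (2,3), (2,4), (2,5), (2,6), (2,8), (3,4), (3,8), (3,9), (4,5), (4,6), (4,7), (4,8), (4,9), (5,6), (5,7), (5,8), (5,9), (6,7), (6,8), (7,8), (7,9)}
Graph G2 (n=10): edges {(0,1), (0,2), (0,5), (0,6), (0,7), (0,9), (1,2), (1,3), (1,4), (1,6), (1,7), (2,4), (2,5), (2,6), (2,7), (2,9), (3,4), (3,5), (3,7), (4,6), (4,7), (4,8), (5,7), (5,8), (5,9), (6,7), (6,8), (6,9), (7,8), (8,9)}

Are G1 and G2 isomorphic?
Yes, isomorphic

The graphs are isomorphic.
One valid mapping φ: V(G1) → V(G2): 0→9, 1→3, 2→0, 3→5, 4→7, 5→6, 6→1, 7→4, 8→2, 9→8

Verify φ preserves adjacency — for each edge of G1, its image is an edge of G2:
  (0,2) → (φ(0),φ(2)) = (0,9) ∈ E(G2) ✓
  (0,3) → (φ(0),φ(3)) = (5,9) ∈ E(G2) ✓
  (0,5) → (φ(0),φ(5)) = (6,9) ∈ E(G2) ✓
  (0,8) → (φ(0),φ(8)) = (2,9) ∈ E(G2) ✓
  (0,9) → (φ(0),φ(9)) = (8,9) ∈ E(G2) ✓
  (1,3) → (φ(1),φ(3)) = (3,5) ∈ E(G2) ✓
  (1,4) → (φ(1),φ(4)) = (3,7) ∈ E(G2) ✓
  (1,6) → (φ(1),φ(6)) = (1,3) ∈ E(G2) ✓
  (1,7) → (φ(1),φ(7)) = (3,4) ∈ E(G2) ✓
  (2,3) → (φ(2),φ(3)) = (0,5) ∈ E(G2) ✓
  (2,4) → (φ(2),φ(4)) = (0,7) ∈ E(G2) ✓
  (2,5) → (φ(2),φ(5)) = (0,6) ∈ E(G2) ✓
  (2,6) → (φ(2),φ(6)) = (0,1) ∈ E(G2) ✓
  (2,8) → (φ(2),φ(8)) = (0,2) ∈ E(G2) ✓
  (3,4) → (φ(3),φ(4)) = (5,7) ∈ E(G2) ✓
  (3,8) → (φ(3),φ(8)) = (2,5) ∈ E(G2) ✓
  (3,9) → (φ(3),φ(9)) = (5,8) ∈ E(G2) ✓
  (4,5) → (φ(4),φ(5)) = (6,7) ∈ E(G2) ✓
  (4,6) → (φ(4),φ(6)) = (1,7) ∈ E(G2) ✓
  (4,7) → (φ(4),φ(7)) = (4,7) ∈ E(G2) ✓
  (4,8) → (φ(4),φ(8)) = (2,7) ∈ E(G2) ✓
  (4,9) → (φ(4),φ(9)) = (7,8) ∈ E(G2) ✓
  (5,6) → (φ(5),φ(6)) = (1,6) ∈ E(G2) ✓
  (5,7) → (φ(5),φ(7)) = (4,6) ∈ E(G2) ✓
  (5,8) → (φ(5),φ(8)) = (2,6) ∈ E(G2) ✓
  (5,9) → (φ(5),φ(9)) = (6,8) ∈ E(G2) ✓
  (6,7) → (φ(6),φ(7)) = (1,4) ∈ E(G2) ✓
  (6,8) → (φ(6),φ(8)) = (1,2) ∈ E(G2) ✓
  (7,8) → (φ(7),φ(8)) = (2,4) ∈ E(G2) ✓
  (7,9) → (φ(7),φ(9)) = (4,8) ∈ E(G2) ✓
All 30 edges of G1 map to edges of G2, and |E(G1)| = |E(G2)| = 30, so φ is a bijection on edges as well as vertices. Hence G1 ≅ G2.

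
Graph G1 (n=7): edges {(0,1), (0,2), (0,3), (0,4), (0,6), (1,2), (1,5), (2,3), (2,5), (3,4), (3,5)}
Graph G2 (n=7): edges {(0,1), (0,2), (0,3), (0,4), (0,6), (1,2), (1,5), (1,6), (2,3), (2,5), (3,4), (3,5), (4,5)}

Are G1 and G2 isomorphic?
No, not isomorphic

The graphs are NOT isomorphic.

Counting edges: G1 has 11 edge(s); G2 has 13 edge(s).
Edge count is an isomorphism invariant (a bijection on vertices induces a bijection on edges), so differing edge counts rule out isomorphism.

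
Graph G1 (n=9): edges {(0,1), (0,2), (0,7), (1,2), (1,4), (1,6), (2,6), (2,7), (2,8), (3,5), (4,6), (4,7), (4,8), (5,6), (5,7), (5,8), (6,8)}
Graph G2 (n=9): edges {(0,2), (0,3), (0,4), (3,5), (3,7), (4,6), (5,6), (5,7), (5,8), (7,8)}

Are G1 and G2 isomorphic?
No, not isomorphic

The graphs are NOT isomorphic.

Counting triangles (3-cliques): G1 has 7, G2 has 2.
Triangle count is an isomorphism invariant, so differing triangle counts rule out isomorphism.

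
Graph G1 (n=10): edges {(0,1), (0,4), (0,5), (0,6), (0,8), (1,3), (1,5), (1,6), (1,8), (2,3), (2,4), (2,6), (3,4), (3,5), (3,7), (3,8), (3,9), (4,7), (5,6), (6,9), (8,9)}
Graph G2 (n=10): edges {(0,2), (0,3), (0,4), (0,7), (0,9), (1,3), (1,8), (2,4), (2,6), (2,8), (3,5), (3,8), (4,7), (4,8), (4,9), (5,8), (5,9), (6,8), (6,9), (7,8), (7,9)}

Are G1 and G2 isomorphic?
Yes, isomorphic

The graphs are isomorphic.
One valid mapping φ: V(G1) → V(G2): 0→0, 1→4, 2→5, 3→8, 4→3, 5→7, 6→9, 7→1, 8→2, 9→6

Verify φ preserves adjacency — for each edge of G1, its image is an edge of G2:
  (0,1) → (φ(0),φ(1)) = (0,4) ∈ E(G2) ✓
  (0,4) → (φ(0),φ(4)) = (0,3) ∈ E(G2) ✓
  (0,5) → (φ(0),φ(5)) = (0,7) ∈ E(G2) ✓
  (0,6) → (φ(0),φ(6)) = (0,9) ∈ E(G2) ✓
  (0,8) → (φ(0),φ(8)) = (0,2) ∈ E(G2) ✓
  (1,3) → (φ(1),φ(3)) = (4,8) ∈ E(G2) ✓
  (1,5) → (φ(1),φ(5)) = (4,7) ∈ E(G2) ✓
  (1,6) → (φ(1),φ(6)) = (4,9) ∈ E(G2) ✓
  (1,8) → (φ(1),φ(8)) = (2,4) ∈ E(G2) ✓
  (2,3) → (φ(2),φ(3)) = (5,8) ∈ E(G2) ✓
  (2,4) → (φ(2),φ(4)) = (3,5) ∈ E(G2) ✓
  (2,6) → (φ(2),φ(6)) = (5,9) ∈ E(G2) ✓
  (3,4) → (φ(3),φ(4)) = (3,8) ∈ E(G2) ✓
  (3,5) → (φ(3),φ(5)) = (7,8) ∈ E(G2) ✓
  (3,7) → (φ(3),φ(7)) = (1,8) ∈ E(G2) ✓
  (3,8) → (φ(3),φ(8)) = (2,8) ∈ E(G2) ✓
  (3,9) → (φ(3),φ(9)) = (6,8) ∈ E(G2) ✓
  (4,7) → (φ(4),φ(7)) = (1,3) ∈ E(G2) ✓
  (5,6) → (φ(5),φ(6)) = (7,9) ∈ E(G2) ✓
  (6,9) → (φ(6),φ(9)) = (6,9) ∈ E(G2) ✓
  (8,9) → (φ(8),φ(9)) = (2,6) ∈ E(G2) ✓
All 21 edges of G1 map to edges of G2, and |E(G1)| = |E(G2)| = 21, so φ is a bijection on edges as well as vertices. Hence G1 ≅ G2.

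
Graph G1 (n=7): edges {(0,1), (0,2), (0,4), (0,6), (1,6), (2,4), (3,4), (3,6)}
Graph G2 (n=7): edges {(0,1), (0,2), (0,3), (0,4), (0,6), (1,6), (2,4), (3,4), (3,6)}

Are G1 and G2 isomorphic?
No, not isomorphic

The graphs are NOT isomorphic.

Counting edges: G1 has 8 edge(s); G2 has 9 edge(s).
Edge count is an isomorphism invariant (a bijection on vertices induces a bijection on edges), so differing edge counts rule out isomorphism.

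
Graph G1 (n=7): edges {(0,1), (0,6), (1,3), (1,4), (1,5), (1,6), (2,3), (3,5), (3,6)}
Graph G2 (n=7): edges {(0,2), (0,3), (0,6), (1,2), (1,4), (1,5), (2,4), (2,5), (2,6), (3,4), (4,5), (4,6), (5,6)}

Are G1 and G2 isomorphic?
No, not isomorphic

The graphs are NOT isomorphic.

Degrees in G1: deg(0)=2, deg(1)=5, deg(2)=1, deg(3)=4, deg(4)=1, deg(5)=2, deg(6)=3.
Sorted degree sequence of G1: [5, 4, 3, 2, 2, 1, 1].
Degrees in G2: deg(0)=3, deg(1)=3, deg(2)=5, deg(3)=2, deg(4)=5, deg(5)=4, deg(6)=4.
Sorted degree sequence of G2: [5, 5, 4, 4, 3, 3, 2].
The (sorted) degree sequence is an isomorphism invariant, so since G1 and G2 have different degree sequences they cannot be isomorphic.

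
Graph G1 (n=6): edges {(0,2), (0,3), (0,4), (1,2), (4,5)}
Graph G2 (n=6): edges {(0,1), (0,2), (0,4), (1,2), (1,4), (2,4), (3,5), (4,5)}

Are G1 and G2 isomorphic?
No, not isomorphic

The graphs are NOT isomorphic.

Counting triangles (3-cliques): G1 has 0, G2 has 4.
Triangle count is an isomorphism invariant, so differing triangle counts rule out isomorphism.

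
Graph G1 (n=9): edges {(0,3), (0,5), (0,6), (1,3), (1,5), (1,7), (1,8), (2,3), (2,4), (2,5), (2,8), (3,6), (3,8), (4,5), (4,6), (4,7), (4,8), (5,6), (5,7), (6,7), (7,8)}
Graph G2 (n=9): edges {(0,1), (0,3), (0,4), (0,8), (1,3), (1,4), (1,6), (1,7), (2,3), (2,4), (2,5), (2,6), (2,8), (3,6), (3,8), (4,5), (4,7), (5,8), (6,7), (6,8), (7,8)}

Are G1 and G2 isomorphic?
Yes, isomorphic

The graphs are isomorphic.
One valid mapping φ: V(G1) → V(G2): 0→5, 1→7, 2→0, 3→4, 4→3, 5→8, 6→2, 7→6, 8→1

Verify φ preserves adjacency — for each edge of G1, its image is an edge of G2:
  (0,3) → (φ(0),φ(3)) = (4,5) ∈ E(G2) ✓
  (0,5) → (φ(0),φ(5)) = (5,8) ∈ E(G2) ✓
  (0,6) → (φ(0),φ(6)) = (2,5) ∈ E(G2) ✓
  (1,3) → (φ(1),φ(3)) = (4,7) ∈ E(G2) ✓
  (1,5) → (φ(1),φ(5)) = (7,8) ∈ E(G2) ✓
  (1,7) → (φ(1),φ(7)) = (6,7) ∈ E(G2) ✓
  (1,8) → (φ(1),φ(8)) = (1,7) ∈ E(G2) ✓
  (2,3) → (φ(2),φ(3)) = (0,4) ∈ E(G2) ✓
  (2,4) → (φ(2),φ(4)) = (0,3) ∈ E(G2) ✓
  (2,5) → (φ(2),φ(5)) = (0,8) ∈ E(G2) ✓
  (2,8) → (φ(2),φ(8)) = (0,1) ∈ E(G2) ✓
  (3,6) → (φ(3),φ(6)) = (2,4) ∈ E(G2) ✓
  (3,8) → (φ(3),φ(8)) = (1,4) ∈ E(G2) ✓
  (4,5) → (φ(4),φ(5)) = (3,8) ∈ E(G2) ✓
  (4,6) → (φ(4),φ(6)) = (2,3) ∈ E(G2) ✓
  (4,7) → (φ(4),φ(7)) = (3,6) ∈ E(G2) ✓
  (4,8) → (φ(4),φ(8)) = (1,3) ∈ E(G2) ✓
  (5,6) → (φ(5),φ(6)) = (2,8) ∈ E(G2) ✓
  (5,7) → (φ(5),φ(7)) = (6,8) ∈ E(G2) ✓
  (6,7) → (φ(6),φ(7)) = (2,6) ∈ E(G2) ✓
  (7,8) → (φ(7),φ(8)) = (1,6) ∈ E(G2) ✓
All 21 edges of G1 map to edges of G2, and |E(G1)| = |E(G2)| = 21, so φ is a bijection on edges as well as vertices. Hence G1 ≅ G2.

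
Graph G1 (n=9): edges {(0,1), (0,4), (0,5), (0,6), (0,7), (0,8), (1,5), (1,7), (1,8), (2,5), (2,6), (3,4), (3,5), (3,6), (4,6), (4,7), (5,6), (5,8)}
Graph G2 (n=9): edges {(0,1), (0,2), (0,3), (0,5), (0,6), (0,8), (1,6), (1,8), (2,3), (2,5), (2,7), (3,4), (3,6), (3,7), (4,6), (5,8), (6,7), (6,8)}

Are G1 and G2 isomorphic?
Yes, isomorphic

The graphs are isomorphic.
One valid mapping φ: V(G1) → V(G2): 0→0, 1→8, 2→4, 3→7, 4→2, 5→6, 6→3, 7→5, 8→1

Verify φ preserves adjacency — for each edge of G1, its image is an edge of G2:
  (0,1) → (φ(0),φ(1)) = (0,8) ∈ E(G2) ✓
  (0,4) → (φ(0),φ(4)) = (0,2) ∈ E(G2) ✓
  (0,5) → (φ(0),φ(5)) = (0,6) ∈ E(G2) ✓
  (0,6) → (φ(0),φ(6)) = (0,3) ∈ E(G2) ✓
  (0,7) → (φ(0),φ(7)) = (0,5) ∈ E(G2) ✓
  (0,8) → (φ(0),φ(8)) = (0,1) ∈ E(G2) ✓
  (1,5) → (φ(1),φ(5)) = (6,8) ∈ E(G2) ✓
  (1,7) → (φ(1),φ(7)) = (5,8) ∈ E(G2) ✓
  (1,8) → (φ(1),φ(8)) = (1,8) ∈ E(G2) ✓
  (2,5) → (φ(2),φ(5)) = (4,6) ∈ E(G2) ✓
  (2,6) → (φ(2),φ(6)) = (3,4) ∈ E(G2) ✓
  (3,4) → (φ(3),φ(4)) = (2,7) ∈ E(G2) ✓
  (3,5) → (φ(3),φ(5)) = (6,7) ∈ E(G2) ✓
  (3,6) → (φ(3),φ(6)) = (3,7) ∈ E(G2) ✓
  (4,6) → (φ(4),φ(6)) = (2,3) ∈ E(G2) ✓
  (4,7) → (φ(4),φ(7)) = (2,5) ∈ E(G2) ✓
  (5,6) → (φ(5),φ(6)) = (3,6) ∈ E(G2) ✓
  (5,8) → (φ(5),φ(8)) = (1,6) ∈ E(G2) ✓
All 18 edges of G1 map to edges of G2, and |E(G1)| = |E(G2)| = 18, so φ is a bijection on edges as well as vertices. Hence G1 ≅ G2.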